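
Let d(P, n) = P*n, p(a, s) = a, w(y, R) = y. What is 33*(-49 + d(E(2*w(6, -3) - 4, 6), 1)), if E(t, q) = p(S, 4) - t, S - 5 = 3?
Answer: -1617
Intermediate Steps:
S = 8 (S = 5 + 3 = 8)
E(t, q) = 8 - t
33*(-49 + d(E(2*w(6, -3) - 4, 6), 1)) = 33*(-49 + (8 - (2*6 - 4))*1) = 33*(-49 + (8 - (12 - 4))*1) = 33*(-49 + (8 - 1*8)*1) = 33*(-49 + (8 - 8)*1) = 33*(-49 + 0*1) = 33*(-49 + 0) = 33*(-49) = -1617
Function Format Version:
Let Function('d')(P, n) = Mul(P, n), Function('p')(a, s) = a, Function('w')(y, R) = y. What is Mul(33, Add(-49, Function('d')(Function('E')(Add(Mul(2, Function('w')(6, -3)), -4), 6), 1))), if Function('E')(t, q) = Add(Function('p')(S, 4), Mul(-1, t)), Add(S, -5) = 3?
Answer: -1617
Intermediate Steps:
S = 8 (S = Add(5, 3) = 8)
Function('E')(t, q) = Add(8, Mul(-1, t))
Mul(33, Add(-49, Function('d')(Function('E')(Add(Mul(2, Function('w')(6, -3)), -4), 6), 1))) = Mul(33, Add(-49, Mul(Add(8, Mul(-1, Add(Mul(2, 6), -4))), 1))) = Mul(33, Add(-49, Mul(Add(8, Mul(-1, Add(12, -4))), 1))) = Mul(33, Add(-49, Mul(Add(8, Mul(-1, 8)), 1))) = Mul(33, Add(-49, Mul(Add(8, -8), 1))) = Mul(33, Add(-49, Mul(0, 1))) = Mul(33, Add(-49, 0)) = Mul(33, -49) = -1617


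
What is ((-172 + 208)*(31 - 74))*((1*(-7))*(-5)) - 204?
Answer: -54384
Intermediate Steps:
((-172 + 208)*(31 - 74))*((1*(-7))*(-5)) - 204 = (36*(-43))*(-7*(-5)) - 204 = -1548*35 - 204 = -54180 - 204 = -54384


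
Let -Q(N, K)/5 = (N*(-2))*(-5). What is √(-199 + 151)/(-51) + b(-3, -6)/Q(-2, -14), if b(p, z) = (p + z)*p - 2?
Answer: ¼ - 4*I*√3/51 ≈ 0.25 - 0.13585*I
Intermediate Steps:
Q(N, K) = -50*N (Q(N, K) = -5*N*(-2)*(-5) = -5*(-2*N)*(-5) = -50*N)
b(p, z) = -2 + p*(p + z) (b(p, z) = p*(p + z) - 2 = -2 + p*(p + z))
√(-199 + 151)/(-51) + b(-3, -6)/Q(-2, -14) = √(-199 + 151)/(-51) + (-2 + (-3)² - 3*(-6))/((-50*(-2))) = √(-48)*(-1/51) + (-2 + 9 + 18)/100 = (4*I*√3)*(-1/51) + 25*(1/100) = -4*I*√3/51 + ¼ = ¼ - 4*I*√3/51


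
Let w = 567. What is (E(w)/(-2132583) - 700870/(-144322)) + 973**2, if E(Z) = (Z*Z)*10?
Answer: 48563999713360814/51296440621 ≈ 9.4673e+5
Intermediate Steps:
E(Z) = 10*Z**2 (E(Z) = Z**2*10 = 10*Z**2)
(E(w)/(-2132583) - 700870/(-144322)) + 973**2 = ((10*567**2)/(-2132583) - 700870/(-144322)) + 973**2 = ((10*321489)*(-1/2132583) - 700870*(-1/144322)) + 946729 = (3214890*(-1/2132583) + 350435/72161) + 946729 = (-1071630/710861 + 350435/72161) + 946729 = 171780682105/51296440621 + 946729 = 48563999713360814/51296440621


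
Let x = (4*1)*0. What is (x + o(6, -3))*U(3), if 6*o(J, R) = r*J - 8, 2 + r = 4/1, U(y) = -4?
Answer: -8/3 ≈ -2.6667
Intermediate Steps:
r = 2 (r = -2 + 4/1 = -2 + 4*1 = -2 + 4 = 2)
x = 0 (x = 4*0 = 0)
o(J, R) = -4/3 + J/3 (o(J, R) = (2*J - 8)/6 = (-8 + 2*J)/6 = -4/3 + J/3)
(x + o(6, -3))*U(3) = (0 + (-4/3 + (⅓)*6))*(-4) = (0 + (-4/3 + 2))*(-4) = (0 + ⅔)*(-4) = (⅔)*(-4) = -8/3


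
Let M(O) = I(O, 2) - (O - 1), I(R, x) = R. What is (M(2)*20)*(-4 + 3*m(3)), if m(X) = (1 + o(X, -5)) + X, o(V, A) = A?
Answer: -140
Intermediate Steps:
m(X) = -4 + X (m(X) = (1 - 5) + X = -4 + X)
M(O) = 1 (M(O) = O - (O - 1) = O - (-1 + O) = O + (1 - O) = 1)
(M(2)*20)*(-4 + 3*m(3)) = (1*20)*(-4 + 3*(-4 + 3)) = 20*(-4 + 3*(-1)) = 20*(-4 - 3) = 20*(-7) = -140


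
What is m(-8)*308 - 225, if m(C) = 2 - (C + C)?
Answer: 5319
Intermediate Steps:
m(C) = 2 - 2*C
m(-8)*308 - 225 = (2 - 2*(-8))*308 - 225 = (2 + 16)*308 - 225 = 18*308 - 225 = 5544 - 225 = 5319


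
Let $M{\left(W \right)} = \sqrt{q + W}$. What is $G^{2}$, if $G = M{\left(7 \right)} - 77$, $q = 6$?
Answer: $\left(77 - \sqrt{13}\right)^{2} \approx 5386.7$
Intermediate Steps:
$M{\left(W \right)} = \sqrt{6 + W}$
$G = -77 + \sqrt{13}$ ($G = \sqrt{6 + 7} - 77 = \sqrt{13} - 77 = -77 + \sqrt{13} \approx -73.394$)
$G^{2} = \left(-77 + \sqrt{13}\right)^{2}$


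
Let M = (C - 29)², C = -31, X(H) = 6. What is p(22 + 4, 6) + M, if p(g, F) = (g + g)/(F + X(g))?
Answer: 10813/3 ≈ 3604.3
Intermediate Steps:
p(g, F) = 2*g/(6 + F) (p(g, F) = (g + g)/(F + 6) = (2*g)/(6 + F) = 2*g/(6 + F))
M = 3600 (M = (-31 - 29)² = (-60)² = 3600)
p(22 + 4, 6) + M = 2*(22 + 4)/(6 + 6) + 3600 = 2*26/12 + 3600 = 2*26*(1/12) + 3600 = 13/3 + 3600 = 10813/3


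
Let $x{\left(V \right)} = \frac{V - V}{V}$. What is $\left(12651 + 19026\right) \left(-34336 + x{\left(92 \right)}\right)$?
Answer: $-1087661472$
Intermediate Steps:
$x{\left(V \right)} = 0$ ($x{\left(V \right)} = \frac{0}{V} = 0$)
$\left(12651 + 19026\right) \left(-34336 + x{\left(92 \right)}\right) = \left(12651 + 19026\right) \left(-34336 + 0\right) = 31677 \left(-34336\right) = -1087661472$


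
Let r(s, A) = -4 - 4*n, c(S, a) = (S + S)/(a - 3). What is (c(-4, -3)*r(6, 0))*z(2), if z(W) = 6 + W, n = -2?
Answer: 128/3 ≈ 42.667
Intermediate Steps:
c(S, a) = 2*S/(-3 + a) (c(S, a) = (2*S)/(-3 + a) = 2*S/(-3 + a))
r(s, A) = 4 (r(s, A) = -4 - 4*(-2) = -4 + 8 = 4)
(c(-4, -3)*r(6, 0))*z(2) = ((2*(-4)/(-3 - 3))*4)*(6 + 2) = ((2*(-4)/(-6))*4)*8 = ((2*(-4)*(-⅙))*4)*8 = ((4/3)*4)*8 = (16/3)*8 = 128/3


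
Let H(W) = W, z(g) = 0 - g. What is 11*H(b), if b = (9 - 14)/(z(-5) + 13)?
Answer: -55/18 ≈ -3.0556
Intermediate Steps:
z(g) = -g
b = -5/18 (b = (9 - 14)/(-1*(-5) + 13) = -5/(5 + 13) = -5/18 ≈ -0.27778)
11*H(b) = 11*(-5/18) = -55/18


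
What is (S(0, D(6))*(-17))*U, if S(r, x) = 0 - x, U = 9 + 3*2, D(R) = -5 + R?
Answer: 255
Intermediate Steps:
U = 15 (U = 9 + 6 = 15)
S(r, x) = -x
(S(0, D(6))*(-17))*U = (-(-5 + 6)*(-17))*15 = (-1*1*(-17))*15 = -1*(-17)*15 = 17*15 = 255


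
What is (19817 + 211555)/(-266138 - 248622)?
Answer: -57843/128690 ≈ -0.44948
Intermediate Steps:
(19817 + 211555)/(-266138 - 248622) = 231372/(-514760) = 231372*(-1/514760) = -57843/128690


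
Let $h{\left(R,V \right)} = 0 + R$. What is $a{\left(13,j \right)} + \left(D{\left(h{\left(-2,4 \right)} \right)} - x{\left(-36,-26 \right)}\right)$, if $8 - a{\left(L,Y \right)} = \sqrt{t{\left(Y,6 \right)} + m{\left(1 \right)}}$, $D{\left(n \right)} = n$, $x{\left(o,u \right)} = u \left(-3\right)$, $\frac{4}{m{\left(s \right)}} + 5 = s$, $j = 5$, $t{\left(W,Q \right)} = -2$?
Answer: $-72 - i \sqrt{3} \approx -72.0 - 1.732 i$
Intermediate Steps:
$m{\left(s \right)} = \frac{4}{-5 + s}$
$h{\left(R,V \right)} = R$
$x{\left(o,u \right)} = - 3 u$
$a{\left(L,Y \right)} = 8 - i \sqrt{3}$ ($a{\left(L,Y \right)} = 8 - \sqrt{-2 + \frac{4}{-5 + 1}} = 8 - \sqrt{-2 + \frac{4}{-4}} = 8 - \sqrt{-2 + 4 \left(- \frac{1}{4}\right)} = 8 - \sqrt{-2 - 1} = 8 - \sqrt{-3} = 8 - i \sqrt{3}$)
$a{\left(13,j \right)} + \left(D{\left(h{\left(-2,4 \right)} \right)} - x{\left(-36,-26 \right)}\right) = \left(8 - i \sqrt{3}\right) - \left(2 - -78\right) = \left(8 - i \sqrt{3}\right) - 80 = -72 - i \sqrt{3}$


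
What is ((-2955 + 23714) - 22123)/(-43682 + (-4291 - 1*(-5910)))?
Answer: 1364/42063 ≈ 0.032428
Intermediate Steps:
((-2955 + 23714) - 22123)/(-43682 + (-4291 - 1*(-5910))) = (20759 - 22123)/(-43682 + (-4291 + 5910)) = -1364/(-43682 + 1619) = -1364/(-42063) = -1364*(-1/42063) = 1364/42063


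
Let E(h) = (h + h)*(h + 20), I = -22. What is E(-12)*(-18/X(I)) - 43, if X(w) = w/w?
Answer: 3413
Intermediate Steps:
E(h) = 2*h*(20 + h) (E(h) = (2*h)*(20 + h) = 2*h*(20 + h))
X(w) = 1
E(-12)*(-18/X(I)) - 43 = (2*(-12)*(20 - 12))*(-18/1) - 43 = (2*(-12)*8)*(-18*1) - 43 = -192*(-18) - 43 = 3456 - 43 = 3413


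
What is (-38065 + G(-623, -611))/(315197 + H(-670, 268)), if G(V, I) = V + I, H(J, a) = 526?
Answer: -39299/315723 ≈ -0.12447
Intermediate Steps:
G(V, I) = I + V
(-38065 + G(-623, -611))/(315197 + H(-670, 268)) = (-38065 + (-611 - 623))/(315197 + 526) = (-38065 - 1234)/315723 = -39299*1/315723 = -39299/315723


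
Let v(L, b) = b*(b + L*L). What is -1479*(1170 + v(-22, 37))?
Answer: -30241113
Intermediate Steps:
v(L, b) = b*(b + L²)
-1479*(1170 + v(-22, 37)) = -1479*(1170 + 37*(37 + (-22)²)) = -1479*(1170 + 37*(37 + 484)) = -1479*(1170 + 37*521) = -1479*(1170 + 19277) = -1479*20447 = -30241113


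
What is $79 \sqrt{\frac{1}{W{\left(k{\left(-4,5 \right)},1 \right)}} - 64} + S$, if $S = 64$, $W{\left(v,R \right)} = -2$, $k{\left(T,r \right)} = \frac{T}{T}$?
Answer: $64 + \frac{79 i \sqrt{258}}{2} \approx 64.0 + 634.46 i$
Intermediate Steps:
$k{\left(T,r \right)} = 1$
$79 \sqrt{\frac{1}{W{\left(k{\left(-4,5 \right)},1 \right)}} - 64} + S = 79 \sqrt{\frac{1}{-2} - 64} + 64 = 79 \sqrt{- \frac{1}{2} - 64} + 64 = 79 \sqrt{- \frac{129}{2}} + 64 = 79 \frac{i \sqrt{258}}{2} + 64 = \frac{79 i \sqrt{258}}{2} + 64 = 64 + \frac{79 i \sqrt{258}}{2}$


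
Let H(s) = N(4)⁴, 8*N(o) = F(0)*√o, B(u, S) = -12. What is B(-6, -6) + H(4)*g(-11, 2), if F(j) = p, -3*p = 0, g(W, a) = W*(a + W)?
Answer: -12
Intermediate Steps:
g(W, a) = W*(W + a)
p = 0 (p = -⅓*0 = 0)
F(j) = 0
N(o) = 0 (N(o) = (0*√o)/8 = (⅛)*0 = 0)
H(s) = 0 (H(s) = 0⁴ = 0)
B(-6, -6) + H(4)*g(-11, 2) = -12 + 0*(-11*(-11 + 2)) = -12 + 0*(-11*(-9)) = -12 + 0*99 = -12 + 0 = -12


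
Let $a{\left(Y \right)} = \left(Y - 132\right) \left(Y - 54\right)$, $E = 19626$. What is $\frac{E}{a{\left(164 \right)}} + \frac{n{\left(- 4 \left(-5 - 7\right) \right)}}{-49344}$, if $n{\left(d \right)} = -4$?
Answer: $\frac{7565933}{1356960} \approx 5.5756$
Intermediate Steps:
$a{\left(Y \right)} = \left(-132 + Y\right) \left(-54 + Y\right)$ ($a{\left(Y \right)} = \left(-132 + Y\right) \left(Y + \left(-67 + 13\right)\right) = \left(-132 + Y\right) \left(Y - 54\right) = \left(-132 + Y\right) \left(-54 + Y\right)$)
$\frac{E}{a{\left(164 \right)}} + \frac{n{\left(- 4 \left(-5 - 7\right) \right)}}{-49344} = \frac{19626}{7128 + 164^{2} - 30504} - \frac{4}{-49344} = \frac{19626}{7128 + 26896 - 30504} - - \frac{1}{12336} = \frac{19626}{3520} + \frac{1}{12336} = 19626 \cdot \frac{1}{3520} + \frac{1}{12336} = \frac{9813}{1760} + \frac{1}{12336} = \frac{7565933}{1356960}$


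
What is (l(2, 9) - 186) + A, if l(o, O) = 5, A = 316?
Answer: 135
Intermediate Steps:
(l(2, 9) - 186) + A = (5 - 186) + 316 = -181 + 316 = 135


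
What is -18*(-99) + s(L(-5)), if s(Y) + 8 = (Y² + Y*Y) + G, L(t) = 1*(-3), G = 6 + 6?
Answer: 1804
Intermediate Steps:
G = 12
L(t) = -3
s(Y) = 4 + 2*Y² (s(Y) = -8 + ((Y² + Y*Y) + 12) = -8 + ((Y² + Y²) + 12) = -8 + (2*Y² + 12) = -8 + (12 + 2*Y²) = 4 + 2*Y²)
-18*(-99) + s(L(-5)) = -18*(-99) + (4 + 2*(-3)²) = 1782 + (4 + 2*9) = 1782 + (4 + 18) = 1782 + 22 = 1804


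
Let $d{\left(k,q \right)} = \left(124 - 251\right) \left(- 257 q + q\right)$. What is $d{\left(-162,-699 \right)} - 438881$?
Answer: $-23164769$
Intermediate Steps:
$d{\left(k,q \right)} = 32512 q$ ($d{\left(k,q \right)} = - 127 \left(- 256 q\right) = 32512 q$)
$d{\left(-162,-699 \right)} - 438881 = 32512 \left(-699\right) - 438881 = -22725888 - 438881 = -23164769$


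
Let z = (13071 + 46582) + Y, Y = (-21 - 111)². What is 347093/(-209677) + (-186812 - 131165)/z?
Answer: -653324130/113015903 ≈ -5.7808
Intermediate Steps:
Y = 17424 (Y = (-132)² = 17424)
z = 77077 (z = (13071 + 46582) + 17424 = 59653 + 17424 = 77077)
347093/(-209677) + (-186812 - 131165)/z = 347093/(-209677) + (-186812 - 131165)/77077 = 347093*(-1/209677) - 317977*1/77077 = -347093/209677 - 28907/7007 = -653324130/113015903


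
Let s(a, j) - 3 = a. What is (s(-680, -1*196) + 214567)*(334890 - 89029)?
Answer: 52587209290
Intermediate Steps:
s(a, j) = 3 + a
(s(-680, -1*196) + 214567)*(334890 - 89029) = ((3 - 680) + 214567)*(334890 - 89029) = (-677 + 214567)*245861 = 213890*245861 = 52587209290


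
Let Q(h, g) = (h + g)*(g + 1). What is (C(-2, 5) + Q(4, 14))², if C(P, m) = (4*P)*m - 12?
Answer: 47524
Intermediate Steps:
C(P, m) = -12 + 4*P*m (C(P, m) = 4*P*m - 12 = -12 + 4*P*m)
Q(h, g) = (1 + g)*(g + h) (Q(h, g) = (g + h)*(1 + g) = (1 + g)*(g + h))
(C(-2, 5) + Q(4, 14))² = ((-12 + 4*(-2)*5) + (14 + 4 + 14² + 14*4))² = ((-12 - 40) + (14 + 4 + 196 + 56))² = (-52 + 270)² = 218² = 47524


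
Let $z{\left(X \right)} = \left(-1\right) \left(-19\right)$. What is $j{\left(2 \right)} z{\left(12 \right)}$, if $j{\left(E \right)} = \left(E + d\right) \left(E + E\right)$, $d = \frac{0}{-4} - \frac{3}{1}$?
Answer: $-76$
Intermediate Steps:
$d = -3$ ($d = 0 \left(- \frac{1}{4}\right) - 3 = 0 - 3 = -3$)
$j{\left(E \right)} = 2 E \left(-3 + E\right)$ ($j{\left(E \right)} = \left(E - 3\right) \left(E + E\right) = \left(-3 + E\right) 2 E = 2 E \left(-3 + E\right)$)
$z{\left(X \right)} = 19$
$j{\left(2 \right)} z{\left(12 \right)} = 2 \cdot 2 \left(-3 + 2\right) 19 = 2 \cdot 2 \left(-1\right) 19 = \left(-4\right) 19 = -76$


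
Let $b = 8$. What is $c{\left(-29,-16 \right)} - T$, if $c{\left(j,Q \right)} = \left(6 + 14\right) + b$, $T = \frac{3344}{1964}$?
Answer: $\frac{12912}{491} \approx 26.297$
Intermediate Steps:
$T = \frac{836}{491}$ ($T = 3344 \cdot \frac{1}{1964} = \frac{836}{491} \approx 1.7026$)
$c{\left(j,Q \right)} = 28$ ($c{\left(j,Q \right)} = \left(6 + 14\right) + 8 = 20 + 8 = 28$)
$c{\left(-29,-16 \right)} - T = 28 - \frac{836}{491} = \frac{12912}{491}$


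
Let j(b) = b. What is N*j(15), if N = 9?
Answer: 135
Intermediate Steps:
N*j(15) = 9*15 = 135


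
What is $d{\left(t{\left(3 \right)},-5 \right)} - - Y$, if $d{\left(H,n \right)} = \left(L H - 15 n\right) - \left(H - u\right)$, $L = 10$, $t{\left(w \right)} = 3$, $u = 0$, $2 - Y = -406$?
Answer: $510$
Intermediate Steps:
$Y = 408$ ($Y = 2 - -406 = 2 + 406 = 408$)
$d{\left(H,n \right)} = - 15 n + 9 H$ ($d{\left(H,n \right)} = \left(10 H - 15 n\right) + \left(0 - H\right) = \left(- 15 n + 10 H\right) - H = - 15 n + 9 H$)
$d{\left(t{\left(3 \right)},-5 \right)} - - Y = \left(\left(-15\right) \left(-5\right) + 9 \cdot 3\right) - \left(-1\right) 408 = \left(75 + 27\right) - -408 = 102 + 408 = 510$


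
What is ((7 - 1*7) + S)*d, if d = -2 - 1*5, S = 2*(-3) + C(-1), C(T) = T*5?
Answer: 77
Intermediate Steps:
C(T) = 5*T
S = -11 (S = 2*(-3) + 5*(-1) = -6 - 5 = -11)
d = -7 (d = -2 - 5 = -7)
((7 - 1*7) + S)*d = ((7 - 1*7) - 11)*(-7) = ((7 - 7) - 11)*(-7) = (0 - 11)*(-7) = -11*(-7) = 77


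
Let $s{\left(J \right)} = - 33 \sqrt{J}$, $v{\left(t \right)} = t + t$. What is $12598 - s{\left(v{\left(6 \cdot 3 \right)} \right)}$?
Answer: $12796$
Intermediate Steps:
$v{\left(t \right)} = 2 t$
$12598 - s{\left(v{\left(6 \cdot 3 \right)} \right)} = 12598 - - 33 \sqrt{2 \cdot 6 \cdot 3} = 12598 - - 33 \sqrt{2 \cdot 18} = 12598 - - 33 \sqrt{36} = 12598 - \left(-33\right) 6 = 12598 - -198 = 12598 + 198 = 12796$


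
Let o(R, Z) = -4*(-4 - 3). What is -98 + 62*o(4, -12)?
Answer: 1638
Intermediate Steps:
o(R, Z) = 28 (o(R, Z) = -4*(-7) = 28)
-98 + 62*o(4, -12) = -98 + 62*28 = -98 + 1736 = 1638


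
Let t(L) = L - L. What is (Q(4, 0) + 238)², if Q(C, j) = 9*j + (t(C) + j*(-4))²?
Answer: 56644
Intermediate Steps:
t(L) = 0
Q(C, j) = 9*j + 16*j² (Q(C, j) = 9*j + (0 + j*(-4))² = 9*j + (0 - 4*j)² = 9*j + (-4*j)² = 9*j + 16*j²)
(Q(4, 0) + 238)² = (0*(9 + 16*0) + 238)² = (0*(9 + 0) + 238)² = (0*9 + 238)² = (0 + 238)² = 238² = 56644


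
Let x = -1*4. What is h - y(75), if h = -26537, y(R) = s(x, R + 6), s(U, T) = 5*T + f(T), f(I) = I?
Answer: -27023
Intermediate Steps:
x = -4
s(U, T) = 6*T (s(U, T) = 5*T + T = 6*T)
y(R) = 36 + 6*R (y(R) = 6*(R + 6) = 6*(6 + R) = 36 + 6*R)
h - y(75) = -26537 - (36 + 6*75) = -26537 - (36 + 450) = -26537 - 1*486 = -26537 - 486 = -27023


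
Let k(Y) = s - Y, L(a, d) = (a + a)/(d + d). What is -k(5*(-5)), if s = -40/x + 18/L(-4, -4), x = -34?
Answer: -751/17 ≈ -44.176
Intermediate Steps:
L(a, d) = a/d (L(a, d) = (2*a)/((2*d)) = (2*a)*(1/(2*d)) = a/d)
s = 326/17 (s = -40/(-34) + 18/((-4/(-4))) = -40*(-1/34) + 18/((-4*(-1/4))) = 20/17 + 18/1 = 20/17 + 18*1 = 20/17 + 18 = 326/17 ≈ 19.176)
k(Y) = 326/17 - Y
-k(5*(-5)) = -(326/17 - 5*(-5)) = -(326/17 - 1*(-25)) = -(326/17 + 25) = -1*751/17 = -751/17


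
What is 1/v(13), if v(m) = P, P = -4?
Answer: -1/4 ≈ -0.25000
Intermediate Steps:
v(m) = -4
1/v(13) = 1/(-4) = -1/4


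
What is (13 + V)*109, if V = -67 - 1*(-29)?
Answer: -2725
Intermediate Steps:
V = -38 (V = -67 + 29 = -38)
(13 + V)*109 = (13 - 38)*109 = -25*109 = -2725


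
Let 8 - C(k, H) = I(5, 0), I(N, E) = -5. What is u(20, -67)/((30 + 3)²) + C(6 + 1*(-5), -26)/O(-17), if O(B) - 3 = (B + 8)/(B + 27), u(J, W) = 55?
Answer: 4325/693 ≈ 6.2410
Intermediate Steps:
C(k, H) = 13 (C(k, H) = 8 - 1*(-5) = 8 + 5 = 13)
O(B) = 3 + (8 + B)/(27 + B) (O(B) = 3 + (B + 8)/(B + 27) = 3 + (8 + B)/(27 + B))
u(20, -67)/((30 + 3)²) + C(6 + 1*(-5), -26)/O(-17) = 55/((30 + 3)²) + 13/(((89 + 4*(-17))/(27 - 17))) = 55/(33²) + 13/(((89 - 68)/10)) = 55/1089 + 13/(((⅒)*21)) = 55*(1/1089) + 13/(21/10) = 5/99 + 13*(10/21) = 5/99 + 130/21 = 4325/693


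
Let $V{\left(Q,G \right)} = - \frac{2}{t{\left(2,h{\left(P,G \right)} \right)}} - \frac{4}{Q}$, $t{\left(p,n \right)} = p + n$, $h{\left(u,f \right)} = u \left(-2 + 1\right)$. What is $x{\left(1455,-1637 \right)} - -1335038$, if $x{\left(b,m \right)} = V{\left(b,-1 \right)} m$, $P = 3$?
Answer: $\frac{1937723168}{1455} \approx 1.3318 \cdot 10^{6}$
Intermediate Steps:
$h{\left(u,f \right)} = - u$ ($h{\left(u,f \right)} = u \left(-1\right) = - u$)
$t{\left(p,n \right)} = n + p$
$V{\left(Q,G \right)} = 2 - \frac{4}{Q}$ ($V{\left(Q,G \right)} = - \frac{2}{\left(-1\right) 3 + 2} - \frac{4}{Q} = - \frac{2}{-3 + 2} - \frac{4}{Q} = - \frac{2}{-1} - \frac{4}{Q} = \left(-2\right) \left(-1\right) - \frac{4}{Q} = 2 - \frac{4}{Q}$)
$x{\left(b,m \right)} = m \left(2 - \frac{4}{b}\right)$ ($x{\left(b,m \right)} = \left(2 - \frac{4}{b}\right) m = m \left(2 - \frac{4}{b}\right)$)
$x{\left(1455,-1637 \right)} - -1335038 = 2 \left(-1637\right) \frac{1}{1455} \left(-2 + 1455\right) - -1335038 = 2 \left(-1637\right) \frac{1}{1455} \cdot 1453 + 1335038 = - \frac{4757122}{1455} + 1335038 = \frac{1937723168}{1455}$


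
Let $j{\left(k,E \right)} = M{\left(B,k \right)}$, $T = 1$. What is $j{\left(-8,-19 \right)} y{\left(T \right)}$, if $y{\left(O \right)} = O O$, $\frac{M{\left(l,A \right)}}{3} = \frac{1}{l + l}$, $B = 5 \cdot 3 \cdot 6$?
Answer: $\frac{1}{60} \approx 0.016667$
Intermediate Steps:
$B = 90$ ($B = 15 \cdot 6 = 90$)
$M{\left(l,A \right)} = \frac{3}{2 l}$ ($M{\left(l,A \right)} = \frac{3}{l + l} = \frac{3}{2 l}$)
$j{\left(k,E \right)} = \frac{1}{60}$ ($j{\left(k,E \right)} = \frac{3}{2 \cdot 90} = \frac{3}{2} \cdot \frac{1}{90} = \frac{1}{60}$)
$y{\left(O \right)} = O^{2}$
$j{\left(-8,-19 \right)} y{\left(T \right)} = \frac{1^{2}}{60} = \frac{1}{60} \cdot 1 = \frac{1}{60}$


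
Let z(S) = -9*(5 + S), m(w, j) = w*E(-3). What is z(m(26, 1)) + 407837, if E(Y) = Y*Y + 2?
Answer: 405218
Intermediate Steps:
E(Y) = 2 + Y**2 (E(Y) = Y**2 + 2 = 2 + Y**2)
m(w, j) = 11*w (m(w, j) = w*(2 + (-3)**2) = w*(2 + 9) = w*11 = 11*w)
z(S) = -45 - 9*S
z(m(26, 1)) + 407837 = (-45 - 99*26) + 407837 = (-45 - 9*286) + 407837 = (-45 - 2574) + 407837 = -2619 + 407837 = 405218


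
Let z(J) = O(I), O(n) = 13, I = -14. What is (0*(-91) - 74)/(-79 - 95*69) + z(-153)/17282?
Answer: 682555/57324394 ≈ 0.011907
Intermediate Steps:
z(J) = 13
(0*(-91) - 74)/(-79 - 95*69) + z(-153)/17282 = (0*(-91) - 74)/(-79 - 95*69) + 13/17282 = (0 - 74)/(-79 - 6555) + 13*(1/17282) = -74/(-6634) + 13/17282 = -74*(-1/6634) + 13/17282 = 37/3317 + 13/17282 = 682555/57324394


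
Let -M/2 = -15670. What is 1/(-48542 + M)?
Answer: -1/17202 ≈ -5.8133e-5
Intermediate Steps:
M = 31340 (M = -2*(-15670) = 31340)
1/(-48542 + M) = 1/(-48542 + 31340) = 1/(-17202) = -1/17202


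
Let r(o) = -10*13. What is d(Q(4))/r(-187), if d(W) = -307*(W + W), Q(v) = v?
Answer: 1228/65 ≈ 18.892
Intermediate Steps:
r(o) = -130
d(W) = -614*W
d(Q(4))/r(-187) = -614*4/(-130) = -2456*(-1/130) = 1228/65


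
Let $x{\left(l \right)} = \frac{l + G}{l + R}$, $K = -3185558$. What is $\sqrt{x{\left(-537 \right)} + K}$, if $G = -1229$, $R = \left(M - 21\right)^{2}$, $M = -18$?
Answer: $\frac{i \sqrt{192777336537}}{246} \approx 1784.8 i$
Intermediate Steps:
$R = 1521$ ($R = \left(-18 - 21\right)^{2} = \left(-39\right)^{2} = 1521$)
$x{\left(l \right)} = \frac{-1229 + l}{1521 + l}$ ($x{\left(l \right)} = \frac{l - 1229}{l + 1521} = \frac{-1229 + l}{1521 + l}$)
$\sqrt{x{\left(-537 \right)} + K} = \sqrt{\frac{-1229 - 537}{1521 - 537} - 3185558} = \sqrt{\frac{1}{984} \left(-1766\right) - 3185558} = \sqrt{- \frac{883}{492} - 3185558} = \sqrt{- \frac{1567295419}{492}} = \frac{i \sqrt{192777336537}}{246}$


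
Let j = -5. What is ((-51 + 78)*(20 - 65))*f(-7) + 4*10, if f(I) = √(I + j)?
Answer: 40 - 2430*I*√3 ≈ 40.0 - 4208.9*I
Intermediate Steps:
f(I) = √(-5 + I) (f(I) = √(I - 5) = √(-5 + I))
((-51 + 78)*(20 - 65))*f(-7) + 4*10 = ((-51 + 78)*(20 - 65))*√(-5 - 7) + 4*10 = (27*(-45))*√(-12) + 40 = -2430*I*√3 + 40 = 40 - 2430*I*√3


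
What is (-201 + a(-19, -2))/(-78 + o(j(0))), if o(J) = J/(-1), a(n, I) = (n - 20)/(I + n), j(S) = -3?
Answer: 1394/525 ≈ 2.6552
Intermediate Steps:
a(n, I) = (-20 + n)/(I + n)
o(J) = -J (o(J) = J*(-1) = -J)
(-201 + a(-19, -2))/(-78 + o(j(0))) = (-201 + (-20 - 19)/(-2 - 19))/(-78 - 1*(-3)) = (-201 - 39/(-21))/(-78 + 3) = (-201 - 1/21*(-39))/(-75) = (-201 + 13/7)*(-1/75) = -1394/7*(-1/75) = 1394/525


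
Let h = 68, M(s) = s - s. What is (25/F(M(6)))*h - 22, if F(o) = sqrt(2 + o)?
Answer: -22 + 850*sqrt(2) ≈ 1180.1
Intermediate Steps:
M(s) = 0
(25/F(M(6)))*h - 22 = (25/(sqrt(2 + 0)))*68 - 22 = (25/(sqrt(2)))*68 - 22 = (25*(sqrt(2)/2))*68 - 22 = (25*sqrt(2)/2)*68 - 22 = 850*sqrt(2) - 22 = -22 + 850*sqrt(2)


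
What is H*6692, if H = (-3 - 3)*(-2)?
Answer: 80304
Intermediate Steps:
H = 12 (H = -6*(-2) = 12)
H*6692 = 12*6692 = 80304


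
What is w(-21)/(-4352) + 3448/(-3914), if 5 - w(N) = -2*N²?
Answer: -9238707/8516864 ≈ -1.0848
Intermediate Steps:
w(N) = 5 + 2*N² (w(N) = 5 - (-2)*N² = 5 + 2*N²)
w(-21)/(-4352) + 3448/(-3914) = (5 + 2*(-21)²)/(-4352) + 3448/(-3914) = (5 + 2*441)*(-1/4352) + 3448*(-1/3914) = (5 + 882)*(-1/4352) - 1724/1957 = 887*(-1/4352) - 1724/1957 = -887/4352 - 1724/1957 = -9238707/8516864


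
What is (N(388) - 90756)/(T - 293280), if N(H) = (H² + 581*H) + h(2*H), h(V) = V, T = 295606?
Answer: 142996/1163 ≈ 122.95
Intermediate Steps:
N(H) = H² + 583*H (N(H) = (H² + 581*H) + 2*H = H² + 583*H)
(N(388) - 90756)/(T - 293280) = (388*(583 + 388) - 90756)/(295606 - 293280) = (388*971 - 90756)/2326 = (376748 - 90756)*(1/2326) = 285992*(1/2326) = 142996/1163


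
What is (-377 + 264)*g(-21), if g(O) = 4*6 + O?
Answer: -339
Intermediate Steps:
g(O) = 24 + O
(-377 + 264)*g(-21) = (-377 + 264)*(24 - 21) = -113*3 = -339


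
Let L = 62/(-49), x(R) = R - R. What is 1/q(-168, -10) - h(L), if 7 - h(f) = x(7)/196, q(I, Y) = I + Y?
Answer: -1247/178 ≈ -7.0056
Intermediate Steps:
x(R) = 0
L = -62/49 (L = 62*(-1/49) = -62/49 ≈ -1.2653)
h(f) = 7 (h(f) = 7 - 0/196 = 7 - 1*0 = 7 + 0 = 7)
1/q(-168, -10) - h(L) = 1/(-168 - 10) - 1*7 = 1/(-178) - 7 = -1/178 - 7 = -1247/178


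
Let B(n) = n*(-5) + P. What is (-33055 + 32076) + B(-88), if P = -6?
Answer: -545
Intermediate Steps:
B(n) = -6 - 5*n (B(n) = n*(-5) - 6 = -5*n - 6 = -6 - 5*n)
(-33055 + 32076) + B(-88) = (-33055 + 32076) + (-6 - 5*(-88)) = -979 + (-6 + 440) = -979 + 434 = -545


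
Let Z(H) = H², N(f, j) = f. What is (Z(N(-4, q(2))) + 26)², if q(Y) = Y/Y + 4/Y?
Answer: 1764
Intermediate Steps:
q(Y) = 1 + 4/Y
(Z(N(-4, q(2))) + 26)² = ((-4)² + 26)² = (16 + 26)² = 42² = 1764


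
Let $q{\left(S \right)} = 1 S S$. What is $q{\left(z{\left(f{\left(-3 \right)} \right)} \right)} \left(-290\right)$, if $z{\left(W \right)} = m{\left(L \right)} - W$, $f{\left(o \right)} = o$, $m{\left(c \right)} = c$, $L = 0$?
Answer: $-2610$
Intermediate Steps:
$z{\left(W \right)} = - W$ ($z{\left(W \right)} = 0 - W = - W$)
$q{\left(S \right)} = S^{2}$ ($q{\left(S \right)} = 1 S^{2} = S^{2}$)
$q{\left(z{\left(f{\left(-3 \right)} \right)} \right)} \left(-290\right) = \left(\left(-1\right) \left(-3\right)\right)^{2} \left(-290\right) = 3^{2} \left(-290\right) = 9 \left(-290\right) = -2610$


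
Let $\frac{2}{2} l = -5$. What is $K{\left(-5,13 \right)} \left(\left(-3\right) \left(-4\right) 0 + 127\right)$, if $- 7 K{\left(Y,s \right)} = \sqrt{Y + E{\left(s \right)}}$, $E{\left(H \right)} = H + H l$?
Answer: $- \frac{127 i \sqrt{57}}{7} \approx - 136.98 i$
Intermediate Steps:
$l = -5$
$E{\left(H \right)} = - 4 H$ ($E{\left(H \right)} = H + H \left(-5\right) = H - 5 H = - 4 H$)
$K{\left(Y,s \right)} = - \frac{\sqrt{Y - 4 s}}{7}$
$K{\left(-5,13 \right)} \left(\left(-3\right) \left(-4\right) 0 + 127\right) = - \frac{\sqrt{-5 - 52}}{7} \left(\left(-3\right) \left(-4\right) 0 + 127\right) = - \frac{\sqrt{-5 - 52}}{7} \left(12 \cdot 0 + 127\right) = - \frac{\sqrt{-57}}{7} \left(0 + 127\right) = - \frac{i \sqrt{57}}{7} \cdot 127 = - \frac{127 i \sqrt{57}}{7}$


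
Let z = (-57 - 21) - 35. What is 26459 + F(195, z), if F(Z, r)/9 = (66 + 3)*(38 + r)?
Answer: -20116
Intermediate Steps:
z = -113 (z = -78 - 35 = -113)
F(Z, r) = 23598 + 621*r (F(Z, r) = 9*((66 + 3)*(38 + r)) = 9*(69*(38 + r)) = 9*(2622 + 69*r) = 23598 + 621*r)
26459 + F(195, z) = 26459 + (23598 + 621*(-113)) = 26459 + (23598 - 70173) = 26459 - 46575 = -20116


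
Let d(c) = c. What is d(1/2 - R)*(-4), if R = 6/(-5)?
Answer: -34/5 ≈ -6.8000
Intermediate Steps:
R = -6/5 (R = 6*(-⅕) = -6/5 ≈ -1.2000)
d(1/2 - R)*(-4) = (1/2 - 1*(-6/5))*(-4) = (½ + 6/5)*(-4) = (17/10)*(-4) = -34/5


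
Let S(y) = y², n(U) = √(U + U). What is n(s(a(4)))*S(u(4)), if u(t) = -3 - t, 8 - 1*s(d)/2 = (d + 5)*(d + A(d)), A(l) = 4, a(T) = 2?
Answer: 98*I*√34 ≈ 571.43*I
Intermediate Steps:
s(d) = 16 - 2*(4 + d)*(5 + d) (s(d) = 16 - 2*(d + 5)*(d + 4) = 16 - 2*(5 + d)*(4 + d) = 16 - 2*(4 + d)*(5 + d))
n(U) = √2*√U (n(U) = √(2*U) = √2*√U)
n(s(a(4)))*S(u(4)) = (√2*√(-24 - 18*2 - 2*2²))*(-3 - 1*4)² = (√2*√(-24 - 36 - 2*4))*(-3 - 4)² = (√2*√(-24 - 36 - 8))*(-7)² = (√2*√(-68))*49 = (√2*(2*I*√17))*49 = (2*I*√34)*49 = 98*I*√34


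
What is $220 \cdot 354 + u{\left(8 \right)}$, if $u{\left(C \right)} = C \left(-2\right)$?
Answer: $77864$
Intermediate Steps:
$u{\left(C \right)} = - 2 C$
$220 \cdot 354 + u{\left(8 \right)} = 220 \cdot 354 - 16 = 77880 - 16 = 77864$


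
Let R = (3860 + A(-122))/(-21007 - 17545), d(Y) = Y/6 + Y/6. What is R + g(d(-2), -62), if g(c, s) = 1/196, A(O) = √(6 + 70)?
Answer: -89751/944524 - √19/19276 ≈ -0.095249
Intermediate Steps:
d(Y) = Y/3 (d(Y) = Y*(⅙) + Y*(⅙) = Y/6 + Y/6 = Y/3)
A(O) = 2*√19 (A(O) = √76 = 2*√19)
g(c, s) = 1/196
R = -965/9638 - √19/19276 (R = (3860 + 2*√19)/(-21007 - 17545) = (3860 + 2*√19)/(-38552) = (3860 + 2*√19)*(-1/38552) = -965/9638 - √19/19276 ≈ -0.10035)
R + g(d(-2), -62) = (-965/9638 - √19/19276) + 1/196 = -89751/944524 - √19/19276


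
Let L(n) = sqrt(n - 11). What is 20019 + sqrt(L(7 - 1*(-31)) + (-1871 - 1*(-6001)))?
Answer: 20019 + sqrt(4130 + 3*sqrt(3)) ≈ 20083.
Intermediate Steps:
L(n) = sqrt(-11 + n)
20019 + sqrt(L(7 - 1*(-31)) + (-1871 - 1*(-6001))) = 20019 + sqrt(sqrt(-11 + (7 - 1*(-31))) + (-1871 - 1*(-6001))) = 20019 + sqrt(sqrt(-11 + (7 + 31)) + (-1871 + 6001)) = 20019 + sqrt(sqrt(-11 + 38) + 4130) = 20019 + sqrt(sqrt(27) + 4130) = 20019 + sqrt(3*sqrt(3) + 4130) = 20019 + sqrt(4130 + 3*sqrt(3))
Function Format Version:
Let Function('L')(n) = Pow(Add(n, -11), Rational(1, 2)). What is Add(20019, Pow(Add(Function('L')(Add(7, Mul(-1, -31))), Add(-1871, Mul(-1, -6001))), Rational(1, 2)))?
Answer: Add(20019, Pow(Add(4130, Mul(3, Pow(3, Rational(1, 2)))), Rational(1, 2))) ≈ 20083.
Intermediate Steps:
Function('L')(n) = Pow(Add(-11, n), Rational(1, 2))
Add(20019, Pow(Add(Function('L')(Add(7, Mul(-1, -31))), Add(-1871, Mul(-1, -6001))), Rational(1, 2))) = Add(20019, Pow(Add(Pow(Add(-11, Add(7, Mul(-1, -31))), Rational(1, 2)), Add(-1871, Mul(-1, -6001))), Rational(1, 2))) = Add(20019, Pow(Add(Pow(Add(-11, Add(7, 31)), Rational(1, 2)), Add(-1871, 6001)), Rational(1, 2))) = Add(20019, Pow(Add(Pow(Add(-11, 38), Rational(1, 2)), 4130), Rational(1, 2))) = Add(20019, Pow(Add(Pow(27, Rational(1, 2)), 4130), Rational(1, 2))) = Add(20019, Pow(Add(Mul(3, Pow(3, Rational(1, 2))), 4130), Rational(1, 2))) = Add(20019, Pow(Add(4130, Mul(3, Pow(3, Rational(1, 2)))), Rational(1, 2)))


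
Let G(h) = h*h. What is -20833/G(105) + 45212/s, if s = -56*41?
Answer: -19510531/904050 ≈ -21.581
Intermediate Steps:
s = -2296
G(h) = h**2
-20833/G(105) + 45212/s = -20833/(105**2) + 45212/(-2296) = -20833/11025 + 45212*(-1/2296) = -20833*1/11025 - 11303/574 = -20833/11025 - 11303/574 = -19510531/904050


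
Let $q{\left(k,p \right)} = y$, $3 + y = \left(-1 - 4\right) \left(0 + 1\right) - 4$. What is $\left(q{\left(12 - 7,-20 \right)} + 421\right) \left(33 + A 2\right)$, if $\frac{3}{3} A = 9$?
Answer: $20859$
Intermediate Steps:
$A = 9$
$y = -12$ ($y = -3 + \left(\left(-1 - 4\right) \left(0 + 1\right) - 4\right) = -3 - 9 = -12$)
$q{\left(k,p \right)} = -12$
$\left(q{\left(12 - 7,-20 \right)} + 421\right) \left(33 + A 2\right) = \left(-12 + 421\right) \left(33 + 9 \cdot 2\right) = 409 \left(33 + 18\right) = 409 \cdot 51 = 20859$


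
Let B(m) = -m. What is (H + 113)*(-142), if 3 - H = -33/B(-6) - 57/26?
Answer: -228336/13 ≈ -17564.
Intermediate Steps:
H = 139/13 (H = 3 - (-33/((-1*(-6))) - 57/26) = 3 - (-33/6 - 57*1/26) = 3 - (-33*1/6 - 57/26) = 3 - (-11/2 - 57/26) = 3 - 1*(-100/13) = 3 + 100/13 = 139/13 ≈ 10.692)
(H + 113)*(-142) = (139/13 + 113)*(-142) = (1608/13)*(-142) = -228336/13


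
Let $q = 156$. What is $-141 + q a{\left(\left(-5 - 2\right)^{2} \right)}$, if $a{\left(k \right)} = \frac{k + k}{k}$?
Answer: $171$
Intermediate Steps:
$a{\left(k \right)} = 2$ ($a{\left(k \right)} = \frac{2 k}{k} = 2$)
$-141 + q a{\left(\left(-5 - 2\right)^{2} \right)} = -141 + 156 \cdot 2 = -141 + 312 = 171$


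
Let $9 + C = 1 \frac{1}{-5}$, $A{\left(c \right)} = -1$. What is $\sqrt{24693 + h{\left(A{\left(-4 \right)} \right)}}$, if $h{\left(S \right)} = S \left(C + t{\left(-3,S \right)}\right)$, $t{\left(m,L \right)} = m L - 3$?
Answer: $\frac{\sqrt{617555}}{5} \approx 157.17$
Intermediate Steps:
$t{\left(m,L \right)} = -3 + L m$ ($t{\left(m,L \right)} = L m - 3 = -3 + L m$)
$C = - \frac{46}{5}$ ($C = -9 + 1 \frac{1}{-5} = -9 + 1 \left(- \frac{1}{5}\right) = -9 - \frac{1}{5} = - \frac{46}{5} \approx -9.2$)
$h{\left(S \right)} = S \left(- \frac{61}{5} - 3 S\right)$ ($h{\left(S \right)} = S \left(- \frac{46}{5} + \left(-3 + S \left(-3\right)\right)\right) = S \left(- \frac{46}{5} - \left(3 + 3 S\right)\right) = S \left(- \frac{61}{5} - 3 S\right)$)
$\sqrt{24693 + h{\left(A{\left(-4 \right)} \right)}} = \sqrt{24693 + \frac{1}{5} \left(-1\right) \left(-61 - -15\right)} = \sqrt{24693 + \frac{1}{5} \left(-1\right) \left(-61 + 15\right)} = \sqrt{24693 + \frac{1}{5} \left(-1\right) \left(-46\right)} = \sqrt{24693 + \frac{46}{5}} = \sqrt{\frac{123511}{5}} = \frac{\sqrt{617555}}{5}$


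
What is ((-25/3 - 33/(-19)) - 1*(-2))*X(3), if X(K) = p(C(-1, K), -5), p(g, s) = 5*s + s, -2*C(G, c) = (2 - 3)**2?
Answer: 2620/19 ≈ 137.89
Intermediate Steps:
C(G, c) = -1/2 (C(G, c) = -(2 - 3)**2/2 = -1/2*(-1)**2 = -1/2*1 = -1/2)
p(g, s) = 6*s
X(K) = -30 (X(K) = 6*(-5) = -30)
((-25/3 - 33/(-19)) - 1*(-2))*X(3) = ((-25/3 - 33/(-19)) - 1*(-2))*(-30) = ((-25*1/3 - 33*(-1/19)) + 2)*(-30) = ((-25/3 + 33/19) + 2)*(-30) = (-376/57 + 2)*(-30) = -262/57*(-30) = 2620/19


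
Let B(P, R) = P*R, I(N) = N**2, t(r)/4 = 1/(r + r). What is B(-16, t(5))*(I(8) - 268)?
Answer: 6528/5 ≈ 1305.6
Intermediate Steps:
t(r) = 2/r (t(r) = 4/(r + r) = 4/((2*r)) = 4*(1/(2*r)) = 2/r)
B(-16, t(5))*(I(8) - 268) = (-32/5)*(8**2 - 268) = (-32/5)*(64 - 268) = -16*2/5*(-204) = -32/5*(-204) = 6528/5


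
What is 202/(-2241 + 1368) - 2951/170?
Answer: -2610563/148410 ≈ -17.590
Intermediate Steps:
202/(-2241 + 1368) - 2951/170 = 202/(-873) - 2951*1/170 = 202*(-1/873) - 2951/170 = -202/873 - 2951/170 = -2610563/148410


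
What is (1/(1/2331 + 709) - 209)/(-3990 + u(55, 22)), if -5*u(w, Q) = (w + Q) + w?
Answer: 345407789/6637823952 ≈ 0.052036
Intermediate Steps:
u(w, Q) = -2*w/5 - Q/5 (u(w, Q) = -((w + Q) + w)/5 = -((Q + w) + w)/5 = -(Q + 2*w)/5 = -2*w/5 - Q/5)
(1/(1/2331 + 709) - 209)/(-3990 + u(55, 22)) = (1/(1/2331 + 709) - 209)/(-3990 + (-2/5*55 - 1/5*22)) = (1/(1/2331 + 709) - 209)/(-3990 + (-22 - 22/5)) = (1/(1652680/2331) - 209)/(-3990 - 132/5) = (2331/1652680 - 209)/(-20082/5) = -345407789/1652680*(-5/20082) = 345407789/6637823952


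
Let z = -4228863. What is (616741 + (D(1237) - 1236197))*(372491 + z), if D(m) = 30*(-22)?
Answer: 2391397979152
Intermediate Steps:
D(m) = -660
(616741 + (D(1237) - 1236197))*(372491 + z) = (616741 + (-660 - 1236197))*(372491 - 4228863) = (616741 - 1236857)*(-3856372) = -620116*(-3856372) = 2391397979152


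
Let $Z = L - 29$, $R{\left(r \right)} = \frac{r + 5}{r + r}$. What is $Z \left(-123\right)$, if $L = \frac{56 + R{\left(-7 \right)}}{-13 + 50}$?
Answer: $\frac{875514}{259} \approx 3380.4$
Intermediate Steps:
$R{\left(r \right)} = \frac{5 + r}{2 r}$
$L = \frac{393}{259}$ ($L = \frac{56 + \frac{5 - 7}{2 \left(-7\right)}}{-13 + 50} = \frac{56 + \frac{1}{2} \left(- \frac{1}{7}\right) \left(-2\right)}{37} = \left(56 + \frac{1}{7}\right) \frac{1}{37} = \frac{393}{7} \cdot \frac{1}{37} = \frac{393}{259} \approx 1.5174$)
$Z = - \frac{7118}{259}$ ($Z = \frac{393}{259} - 29 = - \frac{7118}{259} \approx -27.483$)
$Z \left(-123\right) = \left(- \frac{7118}{259}\right) \left(-123\right) = \frac{875514}{259}$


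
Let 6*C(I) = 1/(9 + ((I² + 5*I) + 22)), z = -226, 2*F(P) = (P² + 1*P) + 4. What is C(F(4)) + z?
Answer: -318659/1410 ≈ -226.00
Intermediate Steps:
F(P) = 2 + P/2 + P²/2 (F(P) = ((P² + 1*P) + 4)/2 = ((P² + P) + 4)/2 = ((P + P²) + 4)/2 = (4 + P + P²)/2 = 2 + P/2 + P²/2)
C(I) = 1/(6*(31 + I² + 5*I)) (C(I) = 1/(6*(9 + ((I² + 5*I) + 22))) = 1/(6*(9 + (22 + I² + 5*I))) = 1/(6*(31 + I² + 5*I)))
C(F(4)) + z = 1/(6*(31 + (2 + (½)*4 + (½)*4²)² + 5*(2 + (½)*4 + (½)*4²))) - 226 = 1/(6*(31 + (2 + 2 + (½)*16)² + 5*(2 + 2 + (½)*16))) - 226 = 1/(6*(31 + (2 + 2 + 8)² + 5*(2 + 2 + 8))) - 226 = 1/(6*(31 + 12² + 5*12)) - 226 = 1/(6*(31 + 144 + 60)) - 226 = (⅙)/235 - 226 = (⅙)*(1/235) - 226 = 1/1410 - 226 = -318659/1410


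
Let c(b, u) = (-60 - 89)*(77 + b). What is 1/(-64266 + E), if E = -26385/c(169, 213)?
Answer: -12218/785193193 ≈ -1.5561e-5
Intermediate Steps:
c(b, u) = -11473 - 149*b (c(b, u) = -149*(77 + b) = -11473 - 149*b)
E = 8795/12218 (E = -26385/(-11473 - 149*169) = -26385/(-11473 - 25181) = -26385/(-36654) = -26385*(-1/36654) = 8795/12218 ≈ 0.71984)
1/(-64266 + E) = 1/(-64266 + 8795/12218) = 1/(-785193193/12218) = -12218/785193193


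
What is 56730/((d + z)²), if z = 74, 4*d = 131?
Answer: 14880/2989 ≈ 4.9783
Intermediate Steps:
d = 131/4 (d = (¼)*131 = 131/4 ≈ 32.750)
56730/((d + z)²) = 56730/((131/4 + 74)²) = 56730/((427/4)²) = 56730/(182329/16) = 56730*(16/182329) = 14880/2989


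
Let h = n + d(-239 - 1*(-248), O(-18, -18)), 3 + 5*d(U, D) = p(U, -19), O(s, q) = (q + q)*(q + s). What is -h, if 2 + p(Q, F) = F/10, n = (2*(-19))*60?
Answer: 114069/50 ≈ 2281.4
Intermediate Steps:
n = -2280 (n = -38*60 = -2280)
O(s, q) = 2*q*(q + s) (O(s, q) = (2*q)*(q + s) = 2*q*(q + s))
p(Q, F) = -2 + F/10
d(U, D) = -69/50 (d(U, D) = -3/5 + (-2 + (1/10)*(-19))/5 = -3/5 + (-2 - 19/10)/5 = -3/5 + (1/5)*(-39/10) = -3/5 - 39/50 = -69/50)
h = -114069/50 (h = -2280 - 69/50 = -114069/50 ≈ -2281.4)
-h = -1*(-114069/50) = 114069/50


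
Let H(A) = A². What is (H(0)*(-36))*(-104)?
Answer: 0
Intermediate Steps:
(H(0)*(-36))*(-104) = (0²*(-36))*(-104) = (0*(-36))*(-104) = 0*(-104) = 0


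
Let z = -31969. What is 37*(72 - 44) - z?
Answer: 33005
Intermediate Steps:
37*(72 - 44) - z = 37*(72 - 44) - 1*(-31969) = 37*28 + 31969 = 1036 + 31969 = 33005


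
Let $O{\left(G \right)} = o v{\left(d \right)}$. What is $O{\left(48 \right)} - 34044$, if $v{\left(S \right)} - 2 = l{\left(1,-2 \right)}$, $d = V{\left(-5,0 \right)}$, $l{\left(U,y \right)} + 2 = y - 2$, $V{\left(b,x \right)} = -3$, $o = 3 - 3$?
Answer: $-34044$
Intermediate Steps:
$o = 0$
$l{\left(U,y \right)} = -4 + y$ ($l{\left(U,y \right)} = -2 + \left(y - 2\right) = -2 + \left(-2 + y\right) = -4 + y$)
$d = -3$
$v{\left(S \right)} = -4$ ($v{\left(S \right)} = 2 - 6 = -4$)
$O{\left(G \right)} = 0$ ($O{\left(G \right)} = 0 \left(-4\right) = 0$)
$O{\left(48 \right)} - 34044 = 0 - 34044 = -34044$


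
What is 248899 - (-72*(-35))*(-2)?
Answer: 253939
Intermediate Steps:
248899 - (-72*(-35))*(-2) = 248899 - 2520*(-2) = 248899 - 1*(-5040) = 248899 + 5040 = 253939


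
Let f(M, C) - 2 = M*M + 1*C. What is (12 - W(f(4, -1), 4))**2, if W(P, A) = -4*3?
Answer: 576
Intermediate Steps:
f(M, C) = 2 + C + M**2 (f(M, C) = 2 + (M*M + 1*C) = 2 + (M**2 + C) = 2 + (C + M**2) = 2 + C + M**2)
W(P, A) = -12
(12 - W(f(4, -1), 4))**2 = (12 - 1*(-12))**2 = (12 + 12)**2 = 24**2 = 576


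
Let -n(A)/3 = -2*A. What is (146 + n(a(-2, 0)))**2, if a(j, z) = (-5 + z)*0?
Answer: 21316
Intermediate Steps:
a(j, z) = 0
n(A) = 6*A (n(A) = -(-6)*A = 6*A)
(146 + n(a(-2, 0)))**2 = (146 + 6*0)**2 = (146 + 0)**2 = 146**2 = 21316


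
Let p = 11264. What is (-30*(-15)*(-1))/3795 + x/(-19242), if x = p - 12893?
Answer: -18347/540914 ≈ -0.033918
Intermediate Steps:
x = -1629 (x = 11264 - 12893 = -1629)
(-30*(-15)*(-1))/3795 + x/(-19242) = (-30*(-15)*(-1))/3795 - 1629/(-19242) = (450*(-1))*(1/3795) - 1629*(-1/19242) = -450*1/3795 + 181/2138 = -30/253 + 181/2138 = -18347/540914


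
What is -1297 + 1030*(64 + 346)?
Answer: 421003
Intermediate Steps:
-1297 + 1030*(64 + 346) = -1297 + 1030*410 = -1297 + 422300 = 421003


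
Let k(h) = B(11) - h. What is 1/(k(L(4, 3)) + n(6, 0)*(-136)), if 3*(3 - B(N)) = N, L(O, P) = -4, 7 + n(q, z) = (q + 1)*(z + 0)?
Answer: 3/2866 ≈ 0.0010468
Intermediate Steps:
n(q, z) = -7 + z*(1 + q) (n(q, z) = -7 + (q + 1)*(z + 0) = -7 + (1 + q)*z = -7 + z*(1 + q))
B(N) = 3 - N/3
k(h) = -⅔ - h (k(h) = (3 - ⅓*11) - h = (3 - 11/3) - h = -⅔ - h)
1/(k(L(4, 3)) + n(6, 0)*(-136)) = 1/((-⅔ - 1*(-4)) + (-7 + 0 + 6*0)*(-136)) = 1/((-⅔ + 4) + (-7 + 0 + 0)*(-136)) = 1/(10/3 - 7*(-136)) = 1/(10/3 + 952) = 1/(2866/3) = 3/2866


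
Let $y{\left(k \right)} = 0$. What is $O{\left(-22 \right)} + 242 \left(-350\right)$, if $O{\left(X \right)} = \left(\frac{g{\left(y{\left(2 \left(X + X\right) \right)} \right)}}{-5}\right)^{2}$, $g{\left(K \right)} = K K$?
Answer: $-84700$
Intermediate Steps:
$g{\left(K \right)} = K^{2}$
$O{\left(X \right)} = 0$ ($O{\left(X \right)} = \left(\frac{0^{2}}{-5}\right)^{2} = \left(0 \left(- \frac{1}{5}\right)\right)^{2} = 0^{2} = 0$)
$O{\left(-22 \right)} + 242 \left(-350\right) = 0 + 242 \left(-350\right) = 0 - 84700 = -84700$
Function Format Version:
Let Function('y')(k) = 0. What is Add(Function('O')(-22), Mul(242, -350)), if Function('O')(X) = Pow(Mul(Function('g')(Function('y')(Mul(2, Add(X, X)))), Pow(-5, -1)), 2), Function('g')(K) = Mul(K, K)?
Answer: -84700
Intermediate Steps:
Function('g')(K) = Pow(K, 2)
Function('O')(X) = 0 (Function('O')(X) = Pow(Mul(Pow(0, 2), Pow(-5, -1)), 2) = Pow(Mul(0, Rational(-1, 5)), 2) = Pow(0, 2) = 0)
Add(Function('O')(-22), Mul(242, -350)) = Add(0, Mul(242, -350)) = Add(0, -84700) = -84700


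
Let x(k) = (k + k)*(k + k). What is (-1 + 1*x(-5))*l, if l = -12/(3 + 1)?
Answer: -297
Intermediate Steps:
x(k) = 4*k² (x(k) = (2*k)*(2*k) = 4*k²)
l = -3 (l = -12/4 = -12*¼ = -3)
(-1 + 1*x(-5))*l = (-1 + 1*(4*(-5)²))*(-3) = (-1 + 1*(4*25))*(-3) = (-1 + 1*100)*(-3) = (-1 + 100)*(-3) = 99*(-3) = -297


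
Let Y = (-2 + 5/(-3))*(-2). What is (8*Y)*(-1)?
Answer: -176/3 ≈ -58.667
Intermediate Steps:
Y = 22/3 (Y = (-2 + 5*(-1/3))*(-2) = (-2 - 5/3)*(-2) = -11/3*(-2) = 22/3 ≈ 7.3333)
(8*Y)*(-1) = (8*(22/3))*(-1) = (176/3)*(-1) = -176/3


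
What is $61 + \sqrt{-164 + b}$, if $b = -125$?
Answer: $61 + 17 i \approx 61.0 + 17.0 i$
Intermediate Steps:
$61 + \sqrt{-164 + b} = 61 + \sqrt{-164 - 125} = 61 + \sqrt{-289} = 61 + 17 i$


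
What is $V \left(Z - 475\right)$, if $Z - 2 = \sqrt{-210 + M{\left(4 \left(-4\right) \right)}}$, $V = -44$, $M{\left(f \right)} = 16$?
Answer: $20812 - 44 i \sqrt{194} \approx 20812.0 - 612.85 i$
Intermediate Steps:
$Z = 2 + i \sqrt{194}$ ($Z = 2 + \sqrt{-210 + 16} = 2 + \sqrt{-194} = 2 + i \sqrt{194} \approx 2.0 + 13.928 i$)
$V \left(Z - 475\right) = - 44 \left(\left(2 + i \sqrt{194}\right) - 475\right) = - 44 \left(-473 + i \sqrt{194}\right) = 20812 - 44 i \sqrt{194}$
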